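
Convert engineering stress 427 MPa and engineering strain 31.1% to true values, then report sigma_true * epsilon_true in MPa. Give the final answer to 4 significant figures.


sigma_true = sigma_eng * (1 + epsilon_eng)
sigma_true = 427 * (1 + 0.311) = 559.797 MPa
epsilon_true = ln(1 + epsilon_eng)
epsilon_true = ln(1 + 0.311) = 0.27079
sigma_true * epsilon_true = 559.797 * 0.27079 = 151.6 MPa


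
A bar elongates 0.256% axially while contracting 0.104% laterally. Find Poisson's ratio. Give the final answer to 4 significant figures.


nu = -epsilon_lat / epsilon_axial
Lateral strain is contraction (negative), so using magnitudes:
nu = 0.104 / 0.256
nu = 0.4063


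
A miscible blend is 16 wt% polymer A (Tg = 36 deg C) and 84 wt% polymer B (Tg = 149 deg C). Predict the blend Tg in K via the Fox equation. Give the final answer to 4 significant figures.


1/Tg = w1/Tg1 + w2/Tg2 (in Kelvin)
Tg1 = 309.15 K, Tg2 = 422.15 K
1/Tg = 0.16/309.15 + 0.84/422.15
Tg = 398.8 K


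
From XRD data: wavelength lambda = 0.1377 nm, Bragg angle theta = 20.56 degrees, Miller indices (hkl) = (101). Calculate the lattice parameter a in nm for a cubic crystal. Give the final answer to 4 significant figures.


d = lambda / (2*sin(theta))
d = 0.1377 / (2*sin(20.56 deg))
d = 0.196049 nm
a = d * sqrt(h^2+k^2+l^2) = 0.196049 * sqrt(2)
a = 0.2773 nm


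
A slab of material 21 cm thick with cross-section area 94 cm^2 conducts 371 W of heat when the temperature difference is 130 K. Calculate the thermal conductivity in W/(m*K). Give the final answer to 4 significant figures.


k = Q*L / (A*dT)
L = 0.21 m, A = 9.4e-03 m^2
k = 371 * 0.21 / (9.4e-03 * 130)
k = 63.76 W/(m*K)


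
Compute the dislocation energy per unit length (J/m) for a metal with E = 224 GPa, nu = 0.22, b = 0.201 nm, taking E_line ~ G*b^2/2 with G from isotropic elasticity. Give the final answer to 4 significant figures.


Step 1: G = E / (2*(1+nu))
G = 224 / (2*(1+0.22)) = 91.8033 GPa = 9.18033e+10 Pa
Step 2: E_line = G*b^2/2
b = 0.201 nm = 2.01e-10 m
E_line = 0.5 * 9.18033e+10 * (2.01e-10)^2 = 1.854e-09 J/m


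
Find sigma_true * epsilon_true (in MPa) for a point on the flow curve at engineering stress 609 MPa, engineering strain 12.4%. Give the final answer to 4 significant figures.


sigma_true = sigma_eng * (1 + epsilon_eng)
sigma_true = 609 * (1 + 0.124) = 684.516 MPa
epsilon_true = ln(1 + epsilon_eng)
epsilon_true = ln(1 + 0.124) = 0.116894
sigma_true * epsilon_true = 684.516 * 0.116894 = 80.02 MPa


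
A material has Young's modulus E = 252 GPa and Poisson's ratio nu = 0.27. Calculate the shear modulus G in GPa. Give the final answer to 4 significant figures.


G = E / (2*(1+nu))
G = 252 / (2*(1+0.27))
G = 99.21 GPa


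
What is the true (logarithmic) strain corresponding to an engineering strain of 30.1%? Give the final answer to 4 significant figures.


epsilon_true = ln(1 + epsilon_eng)
epsilon_true = ln(1 + 0.301)
epsilon_true = 0.2631


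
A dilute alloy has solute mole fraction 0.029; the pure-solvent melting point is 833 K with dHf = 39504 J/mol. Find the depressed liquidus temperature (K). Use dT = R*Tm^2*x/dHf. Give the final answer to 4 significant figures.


dT = R*Tm^2*x / dHf
dT = 8.314 * 833^2 * 0.029 / 39504
dT = 4.23503 K
T_new = 833 - 4.23503 = 828.8 K


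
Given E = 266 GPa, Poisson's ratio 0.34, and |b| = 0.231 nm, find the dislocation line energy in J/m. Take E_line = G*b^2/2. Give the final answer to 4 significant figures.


Step 1: G = E / (2*(1+nu))
G = 266 / (2*(1+0.34)) = 99.2537 GPa = 9.92537e+10 Pa
Step 2: E_line = G*b^2/2
b = 0.231 nm = 2.31e-10 m
E_line = 0.5 * 9.92537e+10 * (2.31e-10)^2 = 2.648e-09 J/m


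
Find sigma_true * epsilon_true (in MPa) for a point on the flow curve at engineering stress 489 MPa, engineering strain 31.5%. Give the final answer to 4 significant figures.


sigma_true = sigma_eng * (1 + epsilon_eng)
sigma_true = 489 * (1 + 0.315) = 643.035 MPa
epsilon_true = ln(1 + epsilon_eng)
epsilon_true = ln(1 + 0.315) = 0.273837
sigma_true * epsilon_true = 643.035 * 0.273837 = 176.1 MPa


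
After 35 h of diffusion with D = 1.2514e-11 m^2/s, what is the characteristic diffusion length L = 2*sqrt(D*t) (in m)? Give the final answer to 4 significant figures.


t = 35 hr = 126000 s
Diffusion length = 2*sqrt(D*t)
= 2*sqrt(1.2514e-11 * 126000)
= 2.511e-03 m


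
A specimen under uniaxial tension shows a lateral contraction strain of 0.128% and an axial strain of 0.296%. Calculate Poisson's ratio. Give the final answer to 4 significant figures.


nu = -epsilon_lat / epsilon_axial
Lateral strain is contraction (negative), so using magnitudes:
nu = 0.128 / 0.296
nu = 0.4324


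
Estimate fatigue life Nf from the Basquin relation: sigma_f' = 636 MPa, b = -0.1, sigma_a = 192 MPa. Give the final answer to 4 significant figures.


sigma_a = sigma_f' * (2*Nf)^b
2*Nf = (sigma_a / sigma_f')^(1/b)
2*Nf = (192 / 636)^(1/-0.1)
2*Nf = 159059
Nf = 79530 cycles


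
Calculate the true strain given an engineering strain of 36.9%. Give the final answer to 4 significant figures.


epsilon_true = ln(1 + epsilon_eng)
epsilon_true = ln(1 + 0.369)
epsilon_true = 0.3141


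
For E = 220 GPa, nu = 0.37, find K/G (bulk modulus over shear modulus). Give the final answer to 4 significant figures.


G = E / (2*(1+nu))
G = 220 / (2*(1+0.37)) = 80.292 GPa
K = E / (3*(1-2*nu))
K = 220 / (3*(1-2*0.37)) = 282.051 GPa
K/G = 282.051 / 80.292 = 3.513


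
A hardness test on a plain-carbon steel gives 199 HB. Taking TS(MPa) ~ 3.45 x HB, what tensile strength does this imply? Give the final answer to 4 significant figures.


TS (MPa) = 3.45 * HB
TS = 3.45 * 199
TS = 686.6 MPa


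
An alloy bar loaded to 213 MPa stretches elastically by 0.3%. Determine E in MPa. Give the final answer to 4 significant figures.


E = sigma / epsilon
epsilon = 0.3% = 3e-03
E = 213 / 3e-03
E = 71000 MPa


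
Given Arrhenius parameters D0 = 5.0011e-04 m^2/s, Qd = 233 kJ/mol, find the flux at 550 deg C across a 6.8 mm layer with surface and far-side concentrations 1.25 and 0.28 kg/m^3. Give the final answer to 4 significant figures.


Step 1: D = D0 * exp(-Qd/(R*T))
T = 550 + 273.15 = 823.15 K
D = 5.0011e-04 * exp(-233e3 / (8.314 * 823.15)) = 8.18554e-19 m^2/s
Step 2: J = D * (C1 - C2) / dx
J = 8.18554e-19 * (1.25 - 0.28) / 6.8e-03
J = 1.168e-16 kg/(m^2*s)


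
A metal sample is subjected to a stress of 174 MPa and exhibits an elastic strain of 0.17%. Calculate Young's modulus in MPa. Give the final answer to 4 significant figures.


E = sigma / epsilon
epsilon = 0.17% = 1.7e-03
E = 174 / 1.7e-03
E = 102400 MPa


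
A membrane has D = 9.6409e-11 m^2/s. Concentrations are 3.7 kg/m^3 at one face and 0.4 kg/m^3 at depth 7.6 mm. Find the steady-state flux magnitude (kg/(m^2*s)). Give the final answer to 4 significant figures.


J = -D * (dC/dx) = D * (C1 - C2) / dx
J = 9.6409e-11 * (3.7 - 0.4) / 7.6e-03
J = 4.186e-08 kg/(m^2*s)


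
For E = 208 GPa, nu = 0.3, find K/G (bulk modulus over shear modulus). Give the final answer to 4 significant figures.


G = E / (2*(1+nu))
G = 208 / (2*(1+0.3)) = 80 GPa
K = E / (3*(1-2*nu))
K = 208 / (3*(1-2*0.3)) = 173.333 GPa
K/G = 173.333 / 80 = 2.167


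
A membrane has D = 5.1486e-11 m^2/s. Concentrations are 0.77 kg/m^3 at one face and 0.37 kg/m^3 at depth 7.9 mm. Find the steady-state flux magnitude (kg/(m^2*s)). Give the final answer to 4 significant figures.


J = -D * (dC/dx) = D * (C1 - C2) / dx
J = 5.1486e-11 * (0.77 - 0.37) / 7.9e-03
J = 2.607e-09 kg/(m^2*s)


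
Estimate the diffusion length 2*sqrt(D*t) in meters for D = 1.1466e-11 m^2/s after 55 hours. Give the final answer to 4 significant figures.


t = 55 hr = 198000 s
Diffusion length = 2*sqrt(D*t)
= 2*sqrt(1.1466e-11 * 198000)
= 3.013e-03 m


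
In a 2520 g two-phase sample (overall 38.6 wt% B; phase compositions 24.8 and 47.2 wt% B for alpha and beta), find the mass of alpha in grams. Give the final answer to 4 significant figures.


f_alpha = (C_beta - C0) / (C_beta - C_alpha)
f_alpha = (47.2 - 38.6) / (47.2 - 24.8) = 0.383929
m_alpha = f_alpha * m_total = 0.383929 * 2520 = 967.5 g


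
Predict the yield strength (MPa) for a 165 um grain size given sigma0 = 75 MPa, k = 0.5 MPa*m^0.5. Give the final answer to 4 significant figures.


sigma_y = sigma0 + k / sqrt(d)
d = 165 um = 1.65e-04 m
sigma_y = 75 + 0.5 / sqrt(1.65e-04)
sigma_y = 113.9 MPa


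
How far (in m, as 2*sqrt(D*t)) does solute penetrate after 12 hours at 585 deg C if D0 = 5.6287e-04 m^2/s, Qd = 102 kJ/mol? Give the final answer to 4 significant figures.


Step 1: D = D0 * exp(-Qd/(R*T))
T = 858.15 K
D = 5.6287e-04 * exp(-102e3 / (8.314 * 858.15)) = 3.47982e-10 m^2/s
Step 2: L = 2*sqrt(D*t)
t = 12 h = 43200 s
L = 2*sqrt(3.47982e-10 * 43200) = 7.754e-03 m


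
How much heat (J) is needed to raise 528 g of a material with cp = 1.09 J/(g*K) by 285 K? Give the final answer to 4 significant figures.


Q = m * cp * dT
Q = 528 * 1.09 * 285
Q = 164000 J


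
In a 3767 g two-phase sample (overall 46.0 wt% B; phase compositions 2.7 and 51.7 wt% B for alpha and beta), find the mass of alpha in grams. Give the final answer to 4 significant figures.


f_alpha = (C_beta - C0) / (C_beta - C_alpha)
f_alpha = (51.7 - 46.0) / (51.7 - 2.7) = 0.116327
m_alpha = f_alpha * m_total = 0.116327 * 3767 = 438.2 g


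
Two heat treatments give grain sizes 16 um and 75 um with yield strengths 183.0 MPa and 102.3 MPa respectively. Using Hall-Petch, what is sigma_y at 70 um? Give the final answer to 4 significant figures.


sigma_y = sigma0 + k / sqrt(d)
1/sqrt(d1) = 1/sqrt(1.6e-05) = 250;  1/sqrt(d2) = 115.47
k = (sigma1 - sigma2) / (1/sqrt(d1) - 1/sqrt(d2)) = (183.0 - 102.3) / (250 - 115.47) = 0.599866 MPa*m^0.5
sigma0 = sigma1 - k/sqrt(d1) = 183.0 - 0.599866*250 = 33.0334 MPa
sigma_y(d3) = 33.0334 + 0.599866 / sqrt(7e-05) = 104.7 MPa


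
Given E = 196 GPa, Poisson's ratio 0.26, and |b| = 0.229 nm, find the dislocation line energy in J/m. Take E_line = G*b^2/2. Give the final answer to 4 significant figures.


Step 1: G = E / (2*(1+nu))
G = 196 / (2*(1+0.26)) = 77.7778 GPa = 7.77778e+10 Pa
Step 2: E_line = G*b^2/2
b = 0.229 nm = 2.29e-10 m
E_line = 0.5 * 7.77778e+10 * (2.29e-10)^2 = 2.039e-09 J/m


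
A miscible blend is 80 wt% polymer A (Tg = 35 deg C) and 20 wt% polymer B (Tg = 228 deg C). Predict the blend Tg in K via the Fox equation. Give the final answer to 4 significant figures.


1/Tg = w1/Tg1 + w2/Tg2 (in Kelvin)
Tg1 = 308.15 K, Tg2 = 501.15 K
1/Tg = 0.8/308.15 + 0.2/501.15
Tg = 333.9 K


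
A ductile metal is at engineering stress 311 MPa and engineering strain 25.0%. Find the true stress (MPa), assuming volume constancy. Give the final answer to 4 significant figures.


sigma_true = sigma_eng * (1 + epsilon_eng)
sigma_true = 311 * (1 + 0.25)
sigma_true = 388.8 MPa


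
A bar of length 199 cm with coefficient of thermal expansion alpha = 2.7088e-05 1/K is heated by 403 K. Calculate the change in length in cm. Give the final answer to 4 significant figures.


dL = L0 * alpha * dT
dL = 199 * 2.7088e-05 * 403
dL = 2.172 cm


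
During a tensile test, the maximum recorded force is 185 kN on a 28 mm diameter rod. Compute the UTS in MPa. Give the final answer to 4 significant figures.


A0 = pi*(d/2)^2 = pi*(28/2)^2 = 615.752 mm^2
UTS = F_max / A0 = 185*1000 / 615.752
UTS = 300.4 MPa


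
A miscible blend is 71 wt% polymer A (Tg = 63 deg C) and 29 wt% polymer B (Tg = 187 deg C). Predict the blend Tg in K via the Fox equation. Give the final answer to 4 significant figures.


1/Tg = w1/Tg1 + w2/Tg2 (in Kelvin)
Tg1 = 336.15 K, Tg2 = 460.15 K
1/Tg = 0.71/336.15 + 0.29/460.15
Tg = 364.6 K


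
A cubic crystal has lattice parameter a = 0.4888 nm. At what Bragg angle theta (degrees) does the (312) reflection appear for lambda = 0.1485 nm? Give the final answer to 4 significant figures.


d = a / sqrt(h^2+k^2+l^2)
d = 0.4888 / sqrt(14) = 0.130637 nm
lambda = 2*d*sin(theta)  =>  sin(theta) = lambda / (2*d)
sin(theta) = 0.1485 / (2 * 0.130637) = 0.568368
theta = 34.64 deg


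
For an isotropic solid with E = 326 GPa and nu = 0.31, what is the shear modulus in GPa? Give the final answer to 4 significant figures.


G = E / (2*(1+nu))
G = 326 / (2*(1+0.31))
G = 124.4 GPa


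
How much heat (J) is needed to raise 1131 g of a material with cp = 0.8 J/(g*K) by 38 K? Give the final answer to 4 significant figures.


Q = m * cp * dT
Q = 1131 * 0.8 * 38
Q = 34380 J


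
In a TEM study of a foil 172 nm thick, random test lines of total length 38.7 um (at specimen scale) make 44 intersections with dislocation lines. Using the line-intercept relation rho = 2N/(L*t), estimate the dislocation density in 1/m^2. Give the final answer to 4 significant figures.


rho = 2N / (L * t)
L = 38.7 um = 3.87e-05 m, t = 172 nm = 1.72e-07 m
rho = 2 * 44 / (3.87e-05 * 1.72e-07)
rho = 1.322e+13 1/m^2


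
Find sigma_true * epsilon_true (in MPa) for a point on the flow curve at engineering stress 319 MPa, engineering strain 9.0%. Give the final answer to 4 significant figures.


sigma_true = sigma_eng * (1 + epsilon_eng)
sigma_true = 319 * (1 + 0.09) = 347.71 MPa
epsilon_true = ln(1 + epsilon_eng)
epsilon_true = ln(1 + 0.09) = 0.0861777
sigma_true * epsilon_true = 347.71 * 0.0861777 = 29.96 MPa


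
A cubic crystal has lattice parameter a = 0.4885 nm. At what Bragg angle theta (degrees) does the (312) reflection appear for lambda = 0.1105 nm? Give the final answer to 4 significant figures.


d = a / sqrt(h^2+k^2+l^2)
d = 0.4885 / sqrt(14) = 0.130557 nm
lambda = 2*d*sin(theta)  =>  sin(theta) = lambda / (2*d)
sin(theta) = 0.1105 / (2 * 0.130557) = 0.423186
theta = 25.04 deg


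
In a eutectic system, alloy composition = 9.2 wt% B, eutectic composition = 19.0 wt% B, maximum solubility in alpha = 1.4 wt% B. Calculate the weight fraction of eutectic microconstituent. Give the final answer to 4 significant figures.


f_primary = (C_e - C0) / (C_e - C_alpha_max)
f_primary = (19.0 - 9.2) / (19.0 - 1.4)
f_primary = 0.556818
f_eutectic = 1 - 0.556818 = 0.4432


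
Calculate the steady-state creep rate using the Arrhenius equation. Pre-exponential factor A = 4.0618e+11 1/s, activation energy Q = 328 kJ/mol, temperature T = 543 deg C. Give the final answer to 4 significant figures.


rate = A * exp(-Q / (R*T))
T = 543 + 273.15 = 816.15 K
rate = 4.0618e+11 * exp(-328e3 / (8.314 * 816.15))
rate = 4.126e-10 1/s


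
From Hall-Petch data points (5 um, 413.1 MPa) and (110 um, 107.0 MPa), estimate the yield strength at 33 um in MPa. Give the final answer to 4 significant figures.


sigma_y = sigma0 + k / sqrt(d)
1/sqrt(d1) = 1/sqrt(5e-06) = 447.214;  1/sqrt(d2) = 95.3463
k = (sigma1 - sigma2) / (1/sqrt(d1) - 1/sqrt(d2)) = (413.1 - 107.0) / (447.214 - 95.3463) = 0.86993 MPa*m^0.5
sigma0 = sigma1 - k/sqrt(d1) = 413.1 - 0.86993*447.214 = 24.0554 MPa
sigma_y(d3) = 24.0554 + 0.86993 / sqrt(3.3e-05) = 175.5 MPa


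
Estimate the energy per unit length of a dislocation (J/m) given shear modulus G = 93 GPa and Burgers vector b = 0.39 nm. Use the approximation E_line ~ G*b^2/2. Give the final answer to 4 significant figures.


E = G*b^2/2
b = 0.39 nm = 3.9e-10 m
G = 93 GPa = 9.3e+10 Pa
E = 0.5 * 9.3e+10 * (3.9e-10)^2
E = 7.073e-09 J/m


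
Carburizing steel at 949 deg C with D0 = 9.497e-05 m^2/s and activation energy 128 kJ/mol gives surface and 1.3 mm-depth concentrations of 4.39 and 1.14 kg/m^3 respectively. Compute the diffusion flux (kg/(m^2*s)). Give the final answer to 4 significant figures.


Step 1: D = D0 * exp(-Qd/(R*T))
T = 949 + 273.15 = 1222.15 K
D = 9.497e-05 * exp(-128e3 / (8.314 * 1222.15)) = 3.21125e-10 m^2/s
Step 2: J = D * (C1 - C2) / dx
J = 3.21125e-10 * (4.39 - 1.14) / 1.3e-03
J = 8.028e-07 kg/(m^2*s)


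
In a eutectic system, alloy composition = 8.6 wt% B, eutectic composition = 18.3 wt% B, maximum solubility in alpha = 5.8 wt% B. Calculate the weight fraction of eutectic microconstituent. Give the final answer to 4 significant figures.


f_primary = (C_e - C0) / (C_e - C_alpha_max)
f_primary = (18.3 - 8.6) / (18.3 - 5.8)
f_primary = 0.776
f_eutectic = 1 - 0.776 = 0.224


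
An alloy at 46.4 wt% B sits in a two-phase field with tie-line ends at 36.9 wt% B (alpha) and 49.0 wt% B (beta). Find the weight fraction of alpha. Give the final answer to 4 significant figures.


f_alpha = (C_beta - C0) / (C_beta - C_alpha)
f_alpha = (49.0 - 46.4) / (49.0 - 36.9)
f_alpha = 0.2149


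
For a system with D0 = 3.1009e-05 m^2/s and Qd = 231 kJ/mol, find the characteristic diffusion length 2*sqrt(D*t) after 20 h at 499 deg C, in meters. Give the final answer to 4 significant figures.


Step 1: D = D0 * exp(-Qd/(R*T))
T = 772.15 K
D = 3.1009e-05 * exp(-231e3 / (8.314 * 772.15)) = 7.31416e-21 m^2/s
Step 2: L = 2*sqrt(D*t)
t = 20 h = 72000 s
L = 2*sqrt(7.31416e-21 * 72000) = 4.59e-08 m


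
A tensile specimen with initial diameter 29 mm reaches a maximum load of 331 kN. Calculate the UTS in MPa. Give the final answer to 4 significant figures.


A0 = pi*(d/2)^2 = pi*(29/2)^2 = 660.52 mm^2
UTS = F_max / A0 = 331*1000 / 660.52
UTS = 501.1 MPa


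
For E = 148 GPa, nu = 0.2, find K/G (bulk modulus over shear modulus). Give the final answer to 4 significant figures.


G = E / (2*(1+nu))
G = 148 / (2*(1+0.2)) = 61.6667 GPa
K = E / (3*(1-2*nu))
K = 148 / (3*(1-2*0.2)) = 82.2222 GPa
K/G = 82.2222 / 61.6667 = 1.333


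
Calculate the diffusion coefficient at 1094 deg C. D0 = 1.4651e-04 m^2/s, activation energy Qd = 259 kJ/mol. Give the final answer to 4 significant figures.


D = D0 * exp(-Qd / (R*T))
T = 1367.15 K
D = 1.4651e-04 * exp(-259e3 / (8.314 * 1367.15))
D = 1.862e-14 m^2/s


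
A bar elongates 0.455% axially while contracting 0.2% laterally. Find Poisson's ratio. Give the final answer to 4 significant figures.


nu = -epsilon_lat / epsilon_axial
Lateral strain is contraction (negative), so using magnitudes:
nu = 0.2 / 0.455
nu = 0.4396


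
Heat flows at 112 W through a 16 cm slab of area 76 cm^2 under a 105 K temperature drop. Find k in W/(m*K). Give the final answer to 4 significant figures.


k = Q*L / (A*dT)
L = 0.16 m, A = 7.6e-03 m^2
k = 112 * 0.16 / (7.6e-03 * 105)
k = 22.46 W/(m*K)


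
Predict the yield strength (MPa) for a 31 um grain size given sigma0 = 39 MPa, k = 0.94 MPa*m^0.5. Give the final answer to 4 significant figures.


sigma_y = sigma0 + k / sqrt(d)
d = 31 um = 3.1e-05 m
sigma_y = 39 + 0.94 / sqrt(3.1e-05)
sigma_y = 207.8 MPa


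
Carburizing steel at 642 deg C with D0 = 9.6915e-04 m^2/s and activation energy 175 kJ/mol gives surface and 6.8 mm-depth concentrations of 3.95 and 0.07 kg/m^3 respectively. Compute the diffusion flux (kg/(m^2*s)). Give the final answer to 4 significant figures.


Step 1: D = D0 * exp(-Qd/(R*T))
T = 642 + 273.15 = 915.15 K
D = 9.6915e-04 * exp(-175e3 / (8.314 * 915.15)) = 9.94114e-14 m^2/s
Step 2: J = D * (C1 - C2) / dx
J = 9.94114e-14 * (3.95 - 0.07) / 6.8e-03
J = 5.672e-11 kg/(m^2*s)


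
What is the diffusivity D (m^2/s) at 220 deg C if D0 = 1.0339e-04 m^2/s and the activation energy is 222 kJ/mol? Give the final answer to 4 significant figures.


D = D0 * exp(-Qd / (R*T))
T = 493.15 K
D = 1.0339e-04 * exp(-222e3 / (8.314 * 493.15))
D = 3.157e-28 m^2/s


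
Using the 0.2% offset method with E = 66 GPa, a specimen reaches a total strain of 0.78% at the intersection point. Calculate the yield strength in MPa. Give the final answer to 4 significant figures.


Offset strain = 0.002
Elastic strain at yield = total_strain - offset = 7.8e-03 - 0.002 = 5.8e-03
sigma_y = E * elastic_strain = 66000 * 5.8e-03
sigma_y = 382.8 MPa


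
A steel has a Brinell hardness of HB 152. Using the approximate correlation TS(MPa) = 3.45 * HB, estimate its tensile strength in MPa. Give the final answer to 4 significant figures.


TS (MPa) = 3.45 * HB
TS = 3.45 * 152
TS = 524.4 MPa


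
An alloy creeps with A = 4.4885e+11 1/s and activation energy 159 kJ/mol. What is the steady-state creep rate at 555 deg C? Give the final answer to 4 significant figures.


rate = A * exp(-Q / (R*T))
T = 555 + 273.15 = 828.15 K
rate = 4.4885e+11 * exp(-159e3 / (8.314 * 828.15))
rate = 41.98 1/s


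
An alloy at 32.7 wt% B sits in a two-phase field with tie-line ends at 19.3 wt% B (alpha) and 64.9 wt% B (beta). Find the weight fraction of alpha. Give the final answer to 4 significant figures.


f_alpha = (C_beta - C0) / (C_beta - C_alpha)
f_alpha = (64.9 - 32.7) / (64.9 - 19.3)
f_alpha = 0.7061


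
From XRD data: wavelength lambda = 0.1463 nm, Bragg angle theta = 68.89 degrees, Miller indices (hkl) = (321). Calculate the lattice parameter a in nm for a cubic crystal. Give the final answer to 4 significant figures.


d = lambda / (2*sin(theta))
d = 0.1463 / (2*sin(68.89 deg))
d = 0.0784122 nm
a = d * sqrt(h^2+k^2+l^2) = 0.0784122 * sqrt(14)
a = 0.2934 nm


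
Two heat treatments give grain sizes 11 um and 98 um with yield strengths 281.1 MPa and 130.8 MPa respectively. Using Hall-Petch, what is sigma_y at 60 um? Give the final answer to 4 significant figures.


sigma_y = sigma0 + k / sqrt(d)
1/sqrt(d1) = 1/sqrt(1.1e-05) = 301.511;  1/sqrt(d2) = 101.015
k = (sigma1 - sigma2) / (1/sqrt(d1) - 1/sqrt(d2)) = (281.1 - 130.8) / (301.511 - 101.015) = 0.749641 MPa*m^0.5
sigma0 = sigma1 - k/sqrt(d1) = 281.1 - 0.749641*301.511 = 55.0749 MPa
sigma_y(d3) = 55.0749 + 0.749641 / sqrt(6e-05) = 151.9 MPa


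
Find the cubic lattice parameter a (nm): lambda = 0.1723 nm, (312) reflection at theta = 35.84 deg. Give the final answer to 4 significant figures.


d = lambda / (2*sin(theta))
d = 0.1723 / (2*sin(35.84 deg))
d = 0.147133 nm
a = d * sqrt(h^2+k^2+l^2) = 0.147133 * sqrt(14)
a = 0.5505 nm


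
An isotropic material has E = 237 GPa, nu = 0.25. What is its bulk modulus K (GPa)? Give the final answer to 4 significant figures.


K = E / (3*(1-2*nu))
K = 237 / (3*(1-2*0.25))
K = 158 GPa


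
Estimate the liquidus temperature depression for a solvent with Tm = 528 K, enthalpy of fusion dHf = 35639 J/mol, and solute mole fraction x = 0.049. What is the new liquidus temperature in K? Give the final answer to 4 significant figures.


dT = R*Tm^2*x / dHf
dT = 8.314 * 528^2 * 0.049 / 35639
dT = 3.18675 K
T_new = 528 - 3.18675 = 524.8 K


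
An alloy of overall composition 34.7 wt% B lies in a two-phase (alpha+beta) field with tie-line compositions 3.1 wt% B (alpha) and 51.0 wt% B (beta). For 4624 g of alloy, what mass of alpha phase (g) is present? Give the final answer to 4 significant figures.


f_alpha = (C_beta - C0) / (C_beta - C_alpha)
f_alpha = (51.0 - 34.7) / (51.0 - 3.1) = 0.340292
m_alpha = f_alpha * m_total = 0.340292 * 4624 = 1574 g


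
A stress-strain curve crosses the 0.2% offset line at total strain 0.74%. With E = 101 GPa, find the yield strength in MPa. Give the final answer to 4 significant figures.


Offset strain = 0.002
Elastic strain at yield = total_strain - offset = 7.4e-03 - 0.002 = 5.4e-03
sigma_y = E * elastic_strain = 101000 * 5.4e-03
sigma_y = 545.4 MPa


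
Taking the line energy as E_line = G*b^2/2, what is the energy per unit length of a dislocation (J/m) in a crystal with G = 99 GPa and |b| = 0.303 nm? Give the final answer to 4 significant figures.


E = G*b^2/2
b = 0.303 nm = 3.03e-10 m
G = 99 GPa = 9.9e+10 Pa
E = 0.5 * 9.9e+10 * (3.03e-10)^2
E = 4.545e-09 J/m


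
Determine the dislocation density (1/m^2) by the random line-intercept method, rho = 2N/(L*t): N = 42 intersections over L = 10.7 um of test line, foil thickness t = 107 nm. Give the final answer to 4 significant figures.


rho = 2N / (L * t)
L = 10.7 um = 1.07e-05 m, t = 107 nm = 1.07e-07 m
rho = 2 * 42 / (1.07e-05 * 1.07e-07)
rho = 7.337e+13 1/m^2


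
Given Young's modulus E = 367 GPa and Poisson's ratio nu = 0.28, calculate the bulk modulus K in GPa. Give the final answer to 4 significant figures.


K = E / (3*(1-2*nu))
K = 367 / (3*(1-2*0.28))
K = 278 GPa


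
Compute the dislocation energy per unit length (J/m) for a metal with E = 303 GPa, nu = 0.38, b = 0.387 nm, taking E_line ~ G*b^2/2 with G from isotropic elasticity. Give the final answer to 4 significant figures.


Step 1: G = E / (2*(1+nu))
G = 303 / (2*(1+0.38)) = 109.783 GPa = 1.09783e+11 Pa
Step 2: E_line = G*b^2/2
b = 0.387 nm = 3.87e-10 m
E_line = 0.5 * 1.09783e+11 * (3.87e-10)^2 = 8.221e-09 J/m


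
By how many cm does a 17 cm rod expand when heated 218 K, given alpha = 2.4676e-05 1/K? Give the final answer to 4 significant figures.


dL = L0 * alpha * dT
dL = 17 * 2.4676e-05 * 218
dL = 0.09145 cm


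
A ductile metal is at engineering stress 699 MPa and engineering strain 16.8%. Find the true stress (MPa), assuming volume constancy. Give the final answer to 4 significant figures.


sigma_true = sigma_eng * (1 + epsilon_eng)
sigma_true = 699 * (1 + 0.168)
sigma_true = 816.4 MPa


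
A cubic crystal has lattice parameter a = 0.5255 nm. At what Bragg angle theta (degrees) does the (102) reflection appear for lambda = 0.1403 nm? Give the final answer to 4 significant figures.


d = a / sqrt(h^2+k^2+l^2)
d = 0.5255 / sqrt(5) = 0.235011 nm
lambda = 2*d*sin(theta)  =>  sin(theta) = lambda / (2*d)
sin(theta) = 0.1403 / (2 * 0.235011) = 0.298497
theta = 17.37 deg


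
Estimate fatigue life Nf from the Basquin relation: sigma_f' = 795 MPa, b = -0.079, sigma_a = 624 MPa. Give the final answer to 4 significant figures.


sigma_a = sigma_f' * (2*Nf)^b
2*Nf = (sigma_a / sigma_f')^(1/b)
2*Nf = (624 / 795)^(1/-0.079)
2*Nf = 21.4499
Nf = 10.72 cycles


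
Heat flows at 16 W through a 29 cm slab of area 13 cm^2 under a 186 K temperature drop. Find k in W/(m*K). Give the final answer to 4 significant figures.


k = Q*L / (A*dT)
L = 0.29 m, A = 1.3e-03 m^2
k = 16 * 0.29 / (1.3e-03 * 186)
k = 19.19 W/(m*K)


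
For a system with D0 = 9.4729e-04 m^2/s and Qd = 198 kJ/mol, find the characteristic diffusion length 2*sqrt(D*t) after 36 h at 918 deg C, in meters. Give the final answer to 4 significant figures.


Step 1: D = D0 * exp(-Qd/(R*T))
T = 1191.15 K
D = 9.4729e-04 * exp(-198e3 / (8.314 * 1191.15)) = 1.96525e-12 m^2/s
Step 2: L = 2*sqrt(D*t)
t = 36 h = 129600 s
L = 2*sqrt(1.96525e-12 * 129600) = 1.009e-03 m


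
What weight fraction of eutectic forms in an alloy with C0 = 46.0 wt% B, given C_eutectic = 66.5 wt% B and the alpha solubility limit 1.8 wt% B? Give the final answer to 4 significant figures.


f_primary = (C_e - C0) / (C_e - C_alpha_max)
f_primary = (66.5 - 46.0) / (66.5 - 1.8)
f_primary = 0.316847
f_eutectic = 1 - 0.316847 = 0.6832


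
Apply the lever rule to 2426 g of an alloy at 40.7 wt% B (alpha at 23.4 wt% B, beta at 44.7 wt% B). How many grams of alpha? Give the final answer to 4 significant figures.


f_alpha = (C_beta - C0) / (C_beta - C_alpha)
f_alpha = (44.7 - 40.7) / (44.7 - 23.4) = 0.187793
m_alpha = f_alpha * m_total = 0.187793 * 2426 = 455.6 g


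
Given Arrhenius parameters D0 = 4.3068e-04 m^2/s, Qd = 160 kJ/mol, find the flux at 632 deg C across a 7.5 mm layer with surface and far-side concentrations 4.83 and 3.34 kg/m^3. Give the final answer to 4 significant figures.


Step 1: D = D0 * exp(-Qd/(R*T))
T = 632 + 273.15 = 905.15 K
D = 4.3068e-04 * exp(-160e3 / (8.314 * 905.15)) = 2.51477e-13 m^2/s
Step 2: J = D * (C1 - C2) / dx
J = 2.51477e-13 * (4.83 - 3.34) / 7.5e-03
J = 4.996e-11 kg/(m^2*s)


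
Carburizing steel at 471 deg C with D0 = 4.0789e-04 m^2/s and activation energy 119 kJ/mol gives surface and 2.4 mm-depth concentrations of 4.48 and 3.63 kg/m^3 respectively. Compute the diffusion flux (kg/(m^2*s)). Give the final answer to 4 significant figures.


Step 1: D = D0 * exp(-Qd/(R*T))
T = 471 + 273.15 = 744.15 K
D = 4.0789e-04 * exp(-119e3 / (8.314 * 744.15)) = 1.80797e-12 m^2/s
Step 2: J = D * (C1 - C2) / dx
J = 1.80797e-12 * (4.48 - 3.63) / 2.4e-03
J = 6.403e-10 kg/(m^2*s)


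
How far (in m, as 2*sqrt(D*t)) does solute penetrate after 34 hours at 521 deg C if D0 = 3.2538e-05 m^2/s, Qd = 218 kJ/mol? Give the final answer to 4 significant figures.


Step 1: D = D0 * exp(-Qd/(R*T))
T = 794.15 K
D = 3.2538e-05 * exp(-218e3 / (8.314 * 794.15)) = 1.48964e-19 m^2/s
Step 2: L = 2*sqrt(D*t)
t = 34 h = 122400 s
L = 2*sqrt(1.48964e-19 * 122400) = 2.701e-07 m


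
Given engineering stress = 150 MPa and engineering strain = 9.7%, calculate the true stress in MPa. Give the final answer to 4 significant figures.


sigma_true = sigma_eng * (1 + epsilon_eng)
sigma_true = 150 * (1 + 0.097)
sigma_true = 164.6 MPa


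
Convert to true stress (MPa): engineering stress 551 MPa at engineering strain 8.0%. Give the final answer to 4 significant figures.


sigma_true = sigma_eng * (1 + epsilon_eng)
sigma_true = 551 * (1 + 0.08)
sigma_true = 595.1 MPa


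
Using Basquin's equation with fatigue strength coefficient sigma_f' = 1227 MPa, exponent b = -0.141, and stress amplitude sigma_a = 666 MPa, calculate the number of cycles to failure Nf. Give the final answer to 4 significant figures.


sigma_a = sigma_f' * (2*Nf)^b
2*Nf = (sigma_a / sigma_f')^(1/b)
2*Nf = (666 / 1227)^(1/-0.141)
2*Nf = 76.2183
Nf = 38.11 cycles


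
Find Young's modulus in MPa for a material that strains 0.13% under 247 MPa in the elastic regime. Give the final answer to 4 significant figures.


E = sigma / epsilon
epsilon = 0.13% = 1.3e-03
E = 247 / 1.3e-03
E = 190000 MPa


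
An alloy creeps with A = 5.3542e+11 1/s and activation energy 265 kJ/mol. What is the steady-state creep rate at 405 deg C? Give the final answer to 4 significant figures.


rate = A * exp(-Q / (R*T))
T = 405 + 273.15 = 678.15 K
rate = 5.3542e+11 * exp(-265e3 / (8.314 * 678.15))
rate = 2.071e-09 1/s


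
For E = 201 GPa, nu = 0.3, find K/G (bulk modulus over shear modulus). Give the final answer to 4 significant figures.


G = E / (2*(1+nu))
G = 201 / (2*(1+0.3)) = 77.3077 GPa
K = E / (3*(1-2*nu))
K = 201 / (3*(1-2*0.3)) = 167.5 GPa
K/G = 167.5 / 77.3077 = 2.167


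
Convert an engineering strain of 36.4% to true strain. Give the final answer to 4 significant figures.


epsilon_true = ln(1 + epsilon_eng)
epsilon_true = ln(1 + 0.364)
epsilon_true = 0.3104


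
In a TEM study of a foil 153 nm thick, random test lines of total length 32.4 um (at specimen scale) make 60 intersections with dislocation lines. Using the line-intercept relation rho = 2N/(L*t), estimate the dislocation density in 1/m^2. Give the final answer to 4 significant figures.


rho = 2N / (L * t)
L = 32.4 um = 3.24e-05 m, t = 153 nm = 1.53e-07 m
rho = 2 * 60 / (3.24e-05 * 1.53e-07)
rho = 2.421e+13 1/m^2


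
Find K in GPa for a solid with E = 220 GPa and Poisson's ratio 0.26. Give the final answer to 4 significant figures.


K = E / (3*(1-2*nu))
K = 220 / (3*(1-2*0.26))
K = 152.8 GPa


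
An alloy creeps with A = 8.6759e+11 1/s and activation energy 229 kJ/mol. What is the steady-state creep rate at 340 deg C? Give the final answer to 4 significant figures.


rate = A * exp(-Q / (R*T))
T = 340 + 273.15 = 613.15 K
rate = 8.6759e+11 * exp(-229e3 / (8.314 * 613.15))
rate = 2.685e-08 1/s


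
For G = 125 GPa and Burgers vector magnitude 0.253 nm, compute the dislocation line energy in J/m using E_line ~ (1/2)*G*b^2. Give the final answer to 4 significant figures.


E = G*b^2/2
b = 0.253 nm = 2.53e-10 m
G = 125 GPa = 1.25e+11 Pa
E = 0.5 * 1.25e+11 * (2.53e-10)^2
E = 4.001e-09 J/m


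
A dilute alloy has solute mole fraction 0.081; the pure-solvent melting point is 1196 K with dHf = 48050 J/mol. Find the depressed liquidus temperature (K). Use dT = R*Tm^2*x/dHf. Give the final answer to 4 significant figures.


dT = R*Tm^2*x / dHf
dT = 8.314 * 1196^2 * 0.081 / 48050
dT = 20.0477 K
T_new = 1196 - 20.0477 = 1176 K


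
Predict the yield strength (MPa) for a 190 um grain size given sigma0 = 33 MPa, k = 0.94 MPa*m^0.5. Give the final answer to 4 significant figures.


sigma_y = sigma0 + k / sqrt(d)
d = 190 um = 1.9e-04 m
sigma_y = 33 + 0.94 / sqrt(1.9e-04)
sigma_y = 101.2 MPa


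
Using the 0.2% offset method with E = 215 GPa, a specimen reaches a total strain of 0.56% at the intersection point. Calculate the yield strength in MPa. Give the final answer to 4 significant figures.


Offset strain = 0.002
Elastic strain at yield = total_strain - offset = 5.6e-03 - 0.002 = 3.6e-03
sigma_y = E * elastic_strain = 215000 * 3.6e-03
sigma_y = 774 MPa


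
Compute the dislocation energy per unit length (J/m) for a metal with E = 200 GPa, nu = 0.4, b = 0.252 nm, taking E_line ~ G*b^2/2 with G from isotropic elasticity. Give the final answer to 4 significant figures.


Step 1: G = E / (2*(1+nu))
G = 200 / (2*(1+0.4)) = 71.4286 GPa = 7.14286e+10 Pa
Step 2: E_line = G*b^2/2
b = 0.252 nm = 2.52e-10 m
E_line = 0.5 * 7.14286e+10 * (2.52e-10)^2 = 2.268e-09 J/m


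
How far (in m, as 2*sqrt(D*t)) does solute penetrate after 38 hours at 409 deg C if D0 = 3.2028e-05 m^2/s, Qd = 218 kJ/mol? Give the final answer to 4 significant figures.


Step 1: D = D0 * exp(-Qd/(R*T))
T = 682.15 K
D = 3.2028e-05 * exp(-218e3 / (8.314 * 682.15)) = 6.48478e-22 m^2/s
Step 2: L = 2*sqrt(D*t)
t = 38 h = 136800 s
L = 2*sqrt(6.48478e-22 * 136800) = 1.884e-08 m


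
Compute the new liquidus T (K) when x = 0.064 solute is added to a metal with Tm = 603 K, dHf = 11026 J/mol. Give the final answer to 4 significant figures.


dT = R*Tm^2*x / dHf
dT = 8.314 * 603^2 * 0.064 / 11026
dT = 17.5472 K
T_new = 603 - 17.5472 = 585.5 K


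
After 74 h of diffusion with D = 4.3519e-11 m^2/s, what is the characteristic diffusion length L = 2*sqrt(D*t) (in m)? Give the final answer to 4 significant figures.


t = 74 hr = 266400 s
Diffusion length = 2*sqrt(D*t)
= 2*sqrt(4.3519e-11 * 266400)
= 6.81e-03 m


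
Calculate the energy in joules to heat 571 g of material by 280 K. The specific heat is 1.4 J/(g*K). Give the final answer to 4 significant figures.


Q = m * cp * dT
Q = 571 * 1.4 * 280
Q = 223800 J


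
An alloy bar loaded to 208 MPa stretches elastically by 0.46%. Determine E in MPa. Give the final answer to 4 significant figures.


E = sigma / epsilon
epsilon = 0.46% = 4.6e-03
E = 208 / 4.6e-03
E = 45220 MPa


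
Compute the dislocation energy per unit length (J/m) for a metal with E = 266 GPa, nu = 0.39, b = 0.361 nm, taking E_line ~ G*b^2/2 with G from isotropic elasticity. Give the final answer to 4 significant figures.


Step 1: G = E / (2*(1+nu))
G = 266 / (2*(1+0.39)) = 95.6835 GPa = 9.56835e+10 Pa
Step 2: E_line = G*b^2/2
b = 0.361 nm = 3.61e-10 m
E_line = 0.5 * 9.56835e+10 * (3.61e-10)^2 = 6.235e-09 J/m


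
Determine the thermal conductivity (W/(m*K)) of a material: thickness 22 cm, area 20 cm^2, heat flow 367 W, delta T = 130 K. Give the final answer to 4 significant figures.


k = Q*L / (A*dT)
L = 0.22 m, A = 2e-03 m^2
k = 367 * 0.22 / (2e-03 * 130)
k = 310.5 W/(m*K)


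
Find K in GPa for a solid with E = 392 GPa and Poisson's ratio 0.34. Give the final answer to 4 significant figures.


K = E / (3*(1-2*nu))
K = 392 / (3*(1-2*0.34))
K = 408.3 GPa


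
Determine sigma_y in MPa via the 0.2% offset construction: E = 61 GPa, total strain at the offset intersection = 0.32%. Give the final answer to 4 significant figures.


Offset strain = 0.002
Elastic strain at yield = total_strain - offset = 3.2e-03 - 0.002 = 1.2e-03
sigma_y = E * elastic_strain = 61000 * 1.2e-03
sigma_y = 73.2 MPa


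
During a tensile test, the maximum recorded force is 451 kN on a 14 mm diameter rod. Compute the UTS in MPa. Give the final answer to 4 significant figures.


A0 = pi*(d/2)^2 = pi*(14/2)^2 = 153.938 mm^2
UTS = F_max / A0 = 451*1000 / 153.938
UTS = 2930 MPa


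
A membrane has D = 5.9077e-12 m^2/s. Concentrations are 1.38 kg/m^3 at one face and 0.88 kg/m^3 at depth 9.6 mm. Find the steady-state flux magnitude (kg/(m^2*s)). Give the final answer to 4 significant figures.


J = -D * (dC/dx) = D * (C1 - C2) / dx
J = 5.9077e-12 * (1.38 - 0.88) / 9.6e-03
J = 3.077e-10 kg/(m^2*s)


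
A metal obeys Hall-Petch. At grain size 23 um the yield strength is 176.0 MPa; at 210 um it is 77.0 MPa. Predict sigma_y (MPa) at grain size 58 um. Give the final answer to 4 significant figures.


sigma_y = sigma0 + k / sqrt(d)
1/sqrt(d1) = 1/sqrt(2.3e-05) = 208.514;  1/sqrt(d2) = 69.0066
k = (sigma1 - sigma2) / (1/sqrt(d1) - 1/sqrt(d2)) = (176.0 - 77.0) / (208.514 - 69.0066) = 0.709637 MPa*m^0.5
sigma0 = sigma1 - k/sqrt(d1) = 176.0 - 0.709637*208.514 = 28.0304 MPa
sigma_y(d3) = 28.0304 + 0.709637 / sqrt(5.8e-05) = 121.2 MPa


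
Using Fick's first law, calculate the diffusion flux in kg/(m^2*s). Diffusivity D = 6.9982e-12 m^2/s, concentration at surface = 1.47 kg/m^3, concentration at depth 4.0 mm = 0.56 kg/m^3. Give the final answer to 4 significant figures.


J = -D * (dC/dx) = D * (C1 - C2) / dx
J = 6.9982e-12 * (1.47 - 0.56) / 4e-03
J = 1.592e-09 kg/(m^2*s)


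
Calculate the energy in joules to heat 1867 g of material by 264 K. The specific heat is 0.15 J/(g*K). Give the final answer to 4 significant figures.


Q = m * cp * dT
Q = 1867 * 0.15 * 264
Q = 73930 J


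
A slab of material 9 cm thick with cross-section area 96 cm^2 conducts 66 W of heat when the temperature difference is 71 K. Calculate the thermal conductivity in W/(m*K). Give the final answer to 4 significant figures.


k = Q*L / (A*dT)
L = 0.09 m, A = 9.6e-03 m^2
k = 66 * 0.09 / (9.6e-03 * 71)
k = 8.715 W/(m*K)


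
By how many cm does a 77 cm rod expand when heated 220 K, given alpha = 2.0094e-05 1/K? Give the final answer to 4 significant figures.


dL = L0 * alpha * dT
dL = 77 * 2.0094e-05 * 220
dL = 0.3404 cm


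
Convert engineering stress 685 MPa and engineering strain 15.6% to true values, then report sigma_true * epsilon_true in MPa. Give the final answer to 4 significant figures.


sigma_true = sigma_eng * (1 + epsilon_eng)
sigma_true = 685 * (1 + 0.156) = 791.86 MPa
epsilon_true = ln(1 + epsilon_eng)
epsilon_true = ln(1 + 0.156) = 0.144966
sigma_true * epsilon_true = 791.86 * 0.144966 = 114.8 MPa


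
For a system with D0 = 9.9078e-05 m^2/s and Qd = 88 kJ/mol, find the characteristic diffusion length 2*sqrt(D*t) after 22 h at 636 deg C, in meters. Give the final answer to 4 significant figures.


Step 1: D = D0 * exp(-Qd/(R*T))
T = 909.15 K
D = 9.9078e-05 * exp(-88e3 / (8.314 * 909.15)) = 8.70583e-10 m^2/s
Step 2: L = 2*sqrt(D*t)
t = 22 h = 79200 s
L = 2*sqrt(8.70583e-10 * 79200) = 0.01661 m


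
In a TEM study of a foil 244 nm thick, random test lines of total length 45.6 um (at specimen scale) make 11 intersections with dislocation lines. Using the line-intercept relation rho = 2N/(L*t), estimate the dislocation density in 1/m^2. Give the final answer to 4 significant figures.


rho = 2N / (L * t)
L = 45.6 um = 4.56e-05 m, t = 244 nm = 2.44e-07 m
rho = 2 * 11 / (4.56e-05 * 2.44e-07)
rho = 1.977e+12 1/m^2


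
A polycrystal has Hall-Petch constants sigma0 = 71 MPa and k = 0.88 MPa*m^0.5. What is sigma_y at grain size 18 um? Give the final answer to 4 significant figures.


sigma_y = sigma0 + k / sqrt(d)
d = 18 um = 1.8e-05 m
sigma_y = 71 + 0.88 / sqrt(1.8e-05)
sigma_y = 278.4 MPa


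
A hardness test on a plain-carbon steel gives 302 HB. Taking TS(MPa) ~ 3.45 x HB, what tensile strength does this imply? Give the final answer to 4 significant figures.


TS (MPa) = 3.45 * HB
TS = 3.45 * 302
TS = 1042 MPa


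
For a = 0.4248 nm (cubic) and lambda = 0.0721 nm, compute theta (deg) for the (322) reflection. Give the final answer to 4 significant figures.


d = a / sqrt(h^2+k^2+l^2)
d = 0.4248 / sqrt(17) = 0.103029 nm
lambda = 2*d*sin(theta)  =>  sin(theta) = lambda / (2*d)
sin(theta) = 0.0721 / (2 * 0.103029) = 0.349901
theta = 20.48 deg


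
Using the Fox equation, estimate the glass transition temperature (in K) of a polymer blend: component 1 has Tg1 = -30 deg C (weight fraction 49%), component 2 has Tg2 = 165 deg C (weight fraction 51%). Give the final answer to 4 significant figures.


1/Tg = w1/Tg1 + w2/Tg2 (in Kelvin)
Tg1 = 243.15 K, Tg2 = 438.15 K
1/Tg = 0.49/243.15 + 0.51/438.15
Tg = 314.5 K
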